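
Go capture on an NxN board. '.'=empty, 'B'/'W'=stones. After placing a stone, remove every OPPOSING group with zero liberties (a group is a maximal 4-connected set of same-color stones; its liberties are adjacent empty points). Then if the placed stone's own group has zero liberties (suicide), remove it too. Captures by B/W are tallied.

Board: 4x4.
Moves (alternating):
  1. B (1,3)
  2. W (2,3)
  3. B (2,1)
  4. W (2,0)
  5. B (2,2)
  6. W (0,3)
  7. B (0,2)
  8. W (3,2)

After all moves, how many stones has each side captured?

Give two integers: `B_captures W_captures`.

Answer: 1 0

Derivation:
Move 1: B@(1,3) -> caps B=0 W=0
Move 2: W@(2,3) -> caps B=0 W=0
Move 3: B@(2,1) -> caps B=0 W=0
Move 4: W@(2,0) -> caps B=0 W=0
Move 5: B@(2,2) -> caps B=0 W=0
Move 6: W@(0,3) -> caps B=0 W=0
Move 7: B@(0,2) -> caps B=1 W=0
Move 8: W@(3,2) -> caps B=1 W=0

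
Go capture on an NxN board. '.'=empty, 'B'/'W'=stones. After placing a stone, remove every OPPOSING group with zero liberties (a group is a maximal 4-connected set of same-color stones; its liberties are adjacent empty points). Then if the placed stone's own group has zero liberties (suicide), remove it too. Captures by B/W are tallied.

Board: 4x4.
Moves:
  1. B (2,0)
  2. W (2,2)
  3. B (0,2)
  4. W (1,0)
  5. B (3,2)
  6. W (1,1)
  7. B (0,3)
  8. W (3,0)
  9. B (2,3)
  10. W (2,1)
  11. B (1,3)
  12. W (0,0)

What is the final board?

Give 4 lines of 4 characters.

Move 1: B@(2,0) -> caps B=0 W=0
Move 2: W@(2,2) -> caps B=0 W=0
Move 3: B@(0,2) -> caps B=0 W=0
Move 4: W@(1,0) -> caps B=0 W=0
Move 5: B@(3,2) -> caps B=0 W=0
Move 6: W@(1,1) -> caps B=0 W=0
Move 7: B@(0,3) -> caps B=0 W=0
Move 8: W@(3,0) -> caps B=0 W=0
Move 9: B@(2,3) -> caps B=0 W=0
Move 10: W@(2,1) -> caps B=0 W=1
Move 11: B@(1,3) -> caps B=0 W=1
Move 12: W@(0,0) -> caps B=0 W=1

Answer: W.BB
WW.B
.WWB
W.B.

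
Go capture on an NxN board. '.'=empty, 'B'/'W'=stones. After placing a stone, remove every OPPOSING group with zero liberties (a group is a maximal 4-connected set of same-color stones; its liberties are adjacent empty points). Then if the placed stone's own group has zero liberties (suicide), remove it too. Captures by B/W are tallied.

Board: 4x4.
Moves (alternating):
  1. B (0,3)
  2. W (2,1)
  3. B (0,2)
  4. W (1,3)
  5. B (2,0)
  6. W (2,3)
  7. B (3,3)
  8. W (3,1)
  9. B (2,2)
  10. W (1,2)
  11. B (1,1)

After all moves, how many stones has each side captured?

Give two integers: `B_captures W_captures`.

Move 1: B@(0,3) -> caps B=0 W=0
Move 2: W@(2,1) -> caps B=0 W=0
Move 3: B@(0,2) -> caps B=0 W=0
Move 4: W@(1,3) -> caps B=0 W=0
Move 5: B@(2,0) -> caps B=0 W=0
Move 6: W@(2,3) -> caps B=0 W=0
Move 7: B@(3,3) -> caps B=0 W=0
Move 8: W@(3,1) -> caps B=0 W=0
Move 9: B@(2,2) -> caps B=0 W=0
Move 10: W@(1,2) -> caps B=0 W=0
Move 11: B@(1,1) -> caps B=3 W=0

Answer: 3 0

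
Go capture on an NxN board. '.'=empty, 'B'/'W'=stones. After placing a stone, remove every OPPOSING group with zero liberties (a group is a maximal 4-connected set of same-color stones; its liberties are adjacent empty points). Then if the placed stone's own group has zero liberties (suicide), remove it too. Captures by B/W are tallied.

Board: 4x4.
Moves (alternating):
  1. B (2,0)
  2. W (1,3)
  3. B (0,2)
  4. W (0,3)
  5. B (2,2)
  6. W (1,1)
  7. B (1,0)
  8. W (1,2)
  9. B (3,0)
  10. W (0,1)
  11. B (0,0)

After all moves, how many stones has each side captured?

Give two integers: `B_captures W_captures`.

Move 1: B@(2,0) -> caps B=0 W=0
Move 2: W@(1,3) -> caps B=0 W=0
Move 3: B@(0,2) -> caps B=0 W=0
Move 4: W@(0,3) -> caps B=0 W=0
Move 5: B@(2,2) -> caps B=0 W=0
Move 6: W@(1,1) -> caps B=0 W=0
Move 7: B@(1,0) -> caps B=0 W=0
Move 8: W@(1,2) -> caps B=0 W=0
Move 9: B@(3,0) -> caps B=0 W=0
Move 10: W@(0,1) -> caps B=0 W=1
Move 11: B@(0,0) -> caps B=0 W=1

Answer: 0 1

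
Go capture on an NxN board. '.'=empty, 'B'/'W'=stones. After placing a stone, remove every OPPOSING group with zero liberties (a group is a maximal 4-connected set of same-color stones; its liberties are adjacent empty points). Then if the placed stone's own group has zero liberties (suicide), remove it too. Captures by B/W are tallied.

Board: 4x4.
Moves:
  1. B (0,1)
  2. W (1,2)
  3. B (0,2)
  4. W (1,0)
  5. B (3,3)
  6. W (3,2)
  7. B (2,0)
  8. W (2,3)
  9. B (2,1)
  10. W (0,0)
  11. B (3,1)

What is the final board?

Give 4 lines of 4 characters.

Answer: WBB.
W.W.
BB.W
.BW.

Derivation:
Move 1: B@(0,1) -> caps B=0 W=0
Move 2: W@(1,2) -> caps B=0 W=0
Move 3: B@(0,2) -> caps B=0 W=0
Move 4: W@(1,0) -> caps B=0 W=0
Move 5: B@(3,3) -> caps B=0 W=0
Move 6: W@(3,2) -> caps B=0 W=0
Move 7: B@(2,0) -> caps B=0 W=0
Move 8: W@(2,3) -> caps B=0 W=1
Move 9: B@(2,1) -> caps B=0 W=1
Move 10: W@(0,0) -> caps B=0 W=1
Move 11: B@(3,1) -> caps B=0 W=1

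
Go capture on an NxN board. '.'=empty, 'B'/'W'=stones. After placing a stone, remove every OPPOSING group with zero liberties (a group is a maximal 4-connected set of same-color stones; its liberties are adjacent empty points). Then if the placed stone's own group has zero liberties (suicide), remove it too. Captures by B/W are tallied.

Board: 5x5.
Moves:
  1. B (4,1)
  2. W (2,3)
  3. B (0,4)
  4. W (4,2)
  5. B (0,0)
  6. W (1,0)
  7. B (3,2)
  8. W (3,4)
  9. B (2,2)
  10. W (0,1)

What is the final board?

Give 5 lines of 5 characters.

Move 1: B@(4,1) -> caps B=0 W=0
Move 2: W@(2,3) -> caps B=0 W=0
Move 3: B@(0,4) -> caps B=0 W=0
Move 4: W@(4,2) -> caps B=0 W=0
Move 5: B@(0,0) -> caps B=0 W=0
Move 6: W@(1,0) -> caps B=0 W=0
Move 7: B@(3,2) -> caps B=0 W=0
Move 8: W@(3,4) -> caps B=0 W=0
Move 9: B@(2,2) -> caps B=0 W=0
Move 10: W@(0,1) -> caps B=0 W=1

Answer: .W..B
W....
..BW.
..B.W
.BW..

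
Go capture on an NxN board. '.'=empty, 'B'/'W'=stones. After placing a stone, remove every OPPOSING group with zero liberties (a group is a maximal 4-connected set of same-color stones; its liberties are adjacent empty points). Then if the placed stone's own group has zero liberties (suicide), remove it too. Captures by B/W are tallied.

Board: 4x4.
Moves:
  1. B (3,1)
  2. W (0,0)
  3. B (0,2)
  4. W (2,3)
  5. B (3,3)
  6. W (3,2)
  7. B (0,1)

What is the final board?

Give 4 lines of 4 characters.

Answer: WBB.
....
...W
.BW.

Derivation:
Move 1: B@(3,1) -> caps B=0 W=0
Move 2: W@(0,0) -> caps B=0 W=0
Move 3: B@(0,2) -> caps B=0 W=0
Move 4: W@(2,3) -> caps B=0 W=0
Move 5: B@(3,3) -> caps B=0 W=0
Move 6: W@(3,2) -> caps B=0 W=1
Move 7: B@(0,1) -> caps B=0 W=1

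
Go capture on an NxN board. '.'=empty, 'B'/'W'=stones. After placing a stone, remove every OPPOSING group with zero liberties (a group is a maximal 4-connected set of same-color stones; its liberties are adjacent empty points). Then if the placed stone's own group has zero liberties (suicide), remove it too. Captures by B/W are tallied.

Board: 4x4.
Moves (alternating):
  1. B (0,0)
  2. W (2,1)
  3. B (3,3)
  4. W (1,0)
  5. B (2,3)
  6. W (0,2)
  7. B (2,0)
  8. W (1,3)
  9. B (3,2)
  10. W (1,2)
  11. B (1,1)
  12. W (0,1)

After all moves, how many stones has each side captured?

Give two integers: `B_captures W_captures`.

Move 1: B@(0,0) -> caps B=0 W=0
Move 2: W@(2,1) -> caps B=0 W=0
Move 3: B@(3,3) -> caps B=0 W=0
Move 4: W@(1,0) -> caps B=0 W=0
Move 5: B@(2,3) -> caps B=0 W=0
Move 6: W@(0,2) -> caps B=0 W=0
Move 7: B@(2,0) -> caps B=0 W=0
Move 8: W@(1,3) -> caps B=0 W=0
Move 9: B@(3,2) -> caps B=0 W=0
Move 10: W@(1,2) -> caps B=0 W=0
Move 11: B@(1,1) -> caps B=1 W=0
Move 12: W@(0,1) -> caps B=1 W=0

Answer: 1 0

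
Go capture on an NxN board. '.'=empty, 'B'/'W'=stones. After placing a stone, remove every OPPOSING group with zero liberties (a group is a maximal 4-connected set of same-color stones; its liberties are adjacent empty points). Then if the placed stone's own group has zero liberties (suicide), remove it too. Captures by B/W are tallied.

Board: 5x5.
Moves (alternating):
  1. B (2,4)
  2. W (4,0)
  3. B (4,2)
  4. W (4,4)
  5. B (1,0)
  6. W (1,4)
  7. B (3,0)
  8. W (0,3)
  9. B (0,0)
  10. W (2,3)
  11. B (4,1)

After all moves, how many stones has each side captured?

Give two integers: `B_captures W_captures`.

Answer: 1 0

Derivation:
Move 1: B@(2,4) -> caps B=0 W=0
Move 2: W@(4,0) -> caps B=0 W=0
Move 3: B@(4,2) -> caps B=0 W=0
Move 4: W@(4,4) -> caps B=0 W=0
Move 5: B@(1,0) -> caps B=0 W=0
Move 6: W@(1,4) -> caps B=0 W=0
Move 7: B@(3,0) -> caps B=0 W=0
Move 8: W@(0,3) -> caps B=0 W=0
Move 9: B@(0,0) -> caps B=0 W=0
Move 10: W@(2,3) -> caps B=0 W=0
Move 11: B@(4,1) -> caps B=1 W=0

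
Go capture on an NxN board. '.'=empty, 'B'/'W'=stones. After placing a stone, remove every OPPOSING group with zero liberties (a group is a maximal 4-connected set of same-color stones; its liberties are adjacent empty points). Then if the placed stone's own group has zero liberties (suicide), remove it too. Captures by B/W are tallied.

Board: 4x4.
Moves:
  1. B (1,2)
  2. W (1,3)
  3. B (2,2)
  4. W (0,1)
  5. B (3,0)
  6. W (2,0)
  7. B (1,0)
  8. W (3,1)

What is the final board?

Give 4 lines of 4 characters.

Answer: .W..
B.BW
W.B.
.W..

Derivation:
Move 1: B@(1,2) -> caps B=0 W=0
Move 2: W@(1,3) -> caps B=0 W=0
Move 3: B@(2,2) -> caps B=0 W=0
Move 4: W@(0,1) -> caps B=0 W=0
Move 5: B@(3,0) -> caps B=0 W=0
Move 6: W@(2,0) -> caps B=0 W=0
Move 7: B@(1,0) -> caps B=0 W=0
Move 8: W@(3,1) -> caps B=0 W=1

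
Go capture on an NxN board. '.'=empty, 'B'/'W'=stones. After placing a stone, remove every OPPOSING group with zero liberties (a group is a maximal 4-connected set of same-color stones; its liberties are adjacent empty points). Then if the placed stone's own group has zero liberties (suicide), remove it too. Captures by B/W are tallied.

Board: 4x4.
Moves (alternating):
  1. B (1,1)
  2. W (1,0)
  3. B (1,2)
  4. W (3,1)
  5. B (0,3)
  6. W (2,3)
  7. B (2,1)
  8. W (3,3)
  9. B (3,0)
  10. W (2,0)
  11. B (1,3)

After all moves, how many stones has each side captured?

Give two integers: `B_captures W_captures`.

Move 1: B@(1,1) -> caps B=0 W=0
Move 2: W@(1,0) -> caps B=0 W=0
Move 3: B@(1,2) -> caps B=0 W=0
Move 4: W@(3,1) -> caps B=0 W=0
Move 5: B@(0,3) -> caps B=0 W=0
Move 6: W@(2,3) -> caps B=0 W=0
Move 7: B@(2,1) -> caps B=0 W=0
Move 8: W@(3,3) -> caps B=0 W=0
Move 9: B@(3,0) -> caps B=0 W=0
Move 10: W@(2,0) -> caps B=0 W=1
Move 11: B@(1,3) -> caps B=0 W=1

Answer: 0 1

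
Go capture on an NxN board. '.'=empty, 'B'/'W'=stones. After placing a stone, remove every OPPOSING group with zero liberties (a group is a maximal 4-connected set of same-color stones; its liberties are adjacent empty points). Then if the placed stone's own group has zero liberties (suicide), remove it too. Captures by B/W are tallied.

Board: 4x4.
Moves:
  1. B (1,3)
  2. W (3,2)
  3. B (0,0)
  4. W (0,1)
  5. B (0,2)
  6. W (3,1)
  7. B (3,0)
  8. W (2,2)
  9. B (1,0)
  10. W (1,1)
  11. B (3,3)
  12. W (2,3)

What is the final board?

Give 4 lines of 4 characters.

Answer: BWB.
BW.B
..WW
BWW.

Derivation:
Move 1: B@(1,3) -> caps B=0 W=0
Move 2: W@(3,2) -> caps B=0 W=0
Move 3: B@(0,0) -> caps B=0 W=0
Move 4: W@(0,1) -> caps B=0 W=0
Move 5: B@(0,2) -> caps B=0 W=0
Move 6: W@(3,1) -> caps B=0 W=0
Move 7: B@(3,0) -> caps B=0 W=0
Move 8: W@(2,2) -> caps B=0 W=0
Move 9: B@(1,0) -> caps B=0 W=0
Move 10: W@(1,1) -> caps B=0 W=0
Move 11: B@(3,3) -> caps B=0 W=0
Move 12: W@(2,3) -> caps B=0 W=1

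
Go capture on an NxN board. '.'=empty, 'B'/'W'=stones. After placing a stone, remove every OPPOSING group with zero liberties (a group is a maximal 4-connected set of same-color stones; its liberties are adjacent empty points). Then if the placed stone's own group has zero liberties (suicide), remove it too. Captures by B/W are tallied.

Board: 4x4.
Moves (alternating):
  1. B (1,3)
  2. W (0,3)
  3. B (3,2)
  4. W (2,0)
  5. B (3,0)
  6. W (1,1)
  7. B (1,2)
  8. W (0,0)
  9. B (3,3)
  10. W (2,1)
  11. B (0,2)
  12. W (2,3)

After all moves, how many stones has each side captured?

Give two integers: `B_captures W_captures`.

Answer: 1 0

Derivation:
Move 1: B@(1,3) -> caps B=0 W=0
Move 2: W@(0,3) -> caps B=0 W=0
Move 3: B@(3,2) -> caps B=0 W=0
Move 4: W@(2,0) -> caps B=0 W=0
Move 5: B@(3,0) -> caps B=0 W=0
Move 6: W@(1,1) -> caps B=0 W=0
Move 7: B@(1,2) -> caps B=0 W=0
Move 8: W@(0,0) -> caps B=0 W=0
Move 9: B@(3,3) -> caps B=0 W=0
Move 10: W@(2,1) -> caps B=0 W=0
Move 11: B@(0,2) -> caps B=1 W=0
Move 12: W@(2,3) -> caps B=1 W=0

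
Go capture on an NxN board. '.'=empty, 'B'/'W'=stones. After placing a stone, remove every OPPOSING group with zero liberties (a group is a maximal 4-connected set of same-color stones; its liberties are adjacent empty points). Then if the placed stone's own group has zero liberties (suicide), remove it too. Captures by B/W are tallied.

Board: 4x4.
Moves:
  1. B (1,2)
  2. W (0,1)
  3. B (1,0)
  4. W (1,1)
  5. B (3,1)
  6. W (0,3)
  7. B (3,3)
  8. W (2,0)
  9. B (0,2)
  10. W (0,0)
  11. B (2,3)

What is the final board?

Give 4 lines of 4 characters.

Answer: WWBW
.WB.
W..B
.B.B

Derivation:
Move 1: B@(1,2) -> caps B=0 W=0
Move 2: W@(0,1) -> caps B=0 W=0
Move 3: B@(1,0) -> caps B=0 W=0
Move 4: W@(1,1) -> caps B=0 W=0
Move 5: B@(3,1) -> caps B=0 W=0
Move 6: W@(0,3) -> caps B=0 W=0
Move 7: B@(3,3) -> caps B=0 W=0
Move 8: W@(2,0) -> caps B=0 W=0
Move 9: B@(0,2) -> caps B=0 W=0
Move 10: W@(0,0) -> caps B=0 W=1
Move 11: B@(2,3) -> caps B=0 W=1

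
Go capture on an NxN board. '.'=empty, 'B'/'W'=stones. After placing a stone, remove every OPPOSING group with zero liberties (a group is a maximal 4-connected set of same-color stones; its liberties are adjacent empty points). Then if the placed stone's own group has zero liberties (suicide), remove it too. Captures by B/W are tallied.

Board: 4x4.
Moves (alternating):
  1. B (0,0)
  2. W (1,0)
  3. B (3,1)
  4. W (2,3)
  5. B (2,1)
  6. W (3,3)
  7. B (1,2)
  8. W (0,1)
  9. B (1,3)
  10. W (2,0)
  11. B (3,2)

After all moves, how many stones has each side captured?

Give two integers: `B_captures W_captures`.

Move 1: B@(0,0) -> caps B=0 W=0
Move 2: W@(1,0) -> caps B=0 W=0
Move 3: B@(3,1) -> caps B=0 W=0
Move 4: W@(2,3) -> caps B=0 W=0
Move 5: B@(2,1) -> caps B=0 W=0
Move 6: W@(3,3) -> caps B=0 W=0
Move 7: B@(1,2) -> caps B=0 W=0
Move 8: W@(0,1) -> caps B=0 W=1
Move 9: B@(1,3) -> caps B=0 W=1
Move 10: W@(2,0) -> caps B=0 W=1
Move 11: B@(3,2) -> caps B=0 W=1

Answer: 0 1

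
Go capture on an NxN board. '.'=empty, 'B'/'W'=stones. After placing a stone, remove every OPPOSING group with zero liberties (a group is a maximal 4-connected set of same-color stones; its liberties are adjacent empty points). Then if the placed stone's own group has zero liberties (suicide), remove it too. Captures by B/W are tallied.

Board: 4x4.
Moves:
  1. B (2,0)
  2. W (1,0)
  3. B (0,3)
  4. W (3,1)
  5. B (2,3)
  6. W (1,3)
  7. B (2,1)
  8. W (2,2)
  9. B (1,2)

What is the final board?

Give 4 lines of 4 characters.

Answer: ...B
W.B.
BBWB
.W..

Derivation:
Move 1: B@(2,0) -> caps B=0 W=0
Move 2: W@(1,0) -> caps B=0 W=0
Move 3: B@(0,3) -> caps B=0 W=0
Move 4: W@(3,1) -> caps B=0 W=0
Move 5: B@(2,3) -> caps B=0 W=0
Move 6: W@(1,3) -> caps B=0 W=0
Move 7: B@(2,1) -> caps B=0 W=0
Move 8: W@(2,2) -> caps B=0 W=0
Move 9: B@(1,2) -> caps B=1 W=0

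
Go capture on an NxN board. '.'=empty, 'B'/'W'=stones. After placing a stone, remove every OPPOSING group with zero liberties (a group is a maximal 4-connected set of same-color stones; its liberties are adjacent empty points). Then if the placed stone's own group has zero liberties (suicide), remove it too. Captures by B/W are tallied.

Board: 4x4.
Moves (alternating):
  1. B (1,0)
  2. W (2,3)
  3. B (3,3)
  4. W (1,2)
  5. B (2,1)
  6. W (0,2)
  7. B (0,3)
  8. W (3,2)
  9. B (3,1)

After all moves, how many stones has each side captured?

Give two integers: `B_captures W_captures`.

Move 1: B@(1,0) -> caps B=0 W=0
Move 2: W@(2,3) -> caps B=0 W=0
Move 3: B@(3,3) -> caps B=0 W=0
Move 4: W@(1,2) -> caps B=0 W=0
Move 5: B@(2,1) -> caps B=0 W=0
Move 6: W@(0,2) -> caps B=0 W=0
Move 7: B@(0,3) -> caps B=0 W=0
Move 8: W@(3,2) -> caps B=0 W=1
Move 9: B@(3,1) -> caps B=0 W=1

Answer: 0 1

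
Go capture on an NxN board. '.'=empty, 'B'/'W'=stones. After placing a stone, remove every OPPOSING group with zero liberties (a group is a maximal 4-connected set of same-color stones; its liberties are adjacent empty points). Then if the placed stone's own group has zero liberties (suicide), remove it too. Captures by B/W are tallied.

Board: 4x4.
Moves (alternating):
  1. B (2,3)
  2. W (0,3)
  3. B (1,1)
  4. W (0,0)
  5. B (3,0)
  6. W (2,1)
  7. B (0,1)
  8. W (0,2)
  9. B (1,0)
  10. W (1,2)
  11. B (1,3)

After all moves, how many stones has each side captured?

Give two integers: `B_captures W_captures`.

Move 1: B@(2,3) -> caps B=0 W=0
Move 2: W@(0,3) -> caps B=0 W=0
Move 3: B@(1,1) -> caps B=0 W=0
Move 4: W@(0,0) -> caps B=0 W=0
Move 5: B@(3,0) -> caps B=0 W=0
Move 6: W@(2,1) -> caps B=0 W=0
Move 7: B@(0,1) -> caps B=0 W=0
Move 8: W@(0,2) -> caps B=0 W=0
Move 9: B@(1,0) -> caps B=1 W=0
Move 10: W@(1,2) -> caps B=1 W=0
Move 11: B@(1,3) -> caps B=1 W=0

Answer: 1 0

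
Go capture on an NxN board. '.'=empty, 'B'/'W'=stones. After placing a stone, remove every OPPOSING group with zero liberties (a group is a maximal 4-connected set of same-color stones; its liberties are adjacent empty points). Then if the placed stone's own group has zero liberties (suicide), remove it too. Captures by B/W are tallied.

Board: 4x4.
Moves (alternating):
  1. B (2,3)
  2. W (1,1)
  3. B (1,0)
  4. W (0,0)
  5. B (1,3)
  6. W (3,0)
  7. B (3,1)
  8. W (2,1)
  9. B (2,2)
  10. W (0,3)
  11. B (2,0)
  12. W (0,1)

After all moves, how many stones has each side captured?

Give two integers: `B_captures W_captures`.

Move 1: B@(2,3) -> caps B=0 W=0
Move 2: W@(1,1) -> caps B=0 W=0
Move 3: B@(1,0) -> caps B=0 W=0
Move 4: W@(0,0) -> caps B=0 W=0
Move 5: B@(1,3) -> caps B=0 W=0
Move 6: W@(3,0) -> caps B=0 W=0
Move 7: B@(3,1) -> caps B=0 W=0
Move 8: W@(2,1) -> caps B=0 W=0
Move 9: B@(2,2) -> caps B=0 W=0
Move 10: W@(0,3) -> caps B=0 W=0
Move 11: B@(2,0) -> caps B=1 W=0
Move 12: W@(0,1) -> caps B=1 W=0

Answer: 1 0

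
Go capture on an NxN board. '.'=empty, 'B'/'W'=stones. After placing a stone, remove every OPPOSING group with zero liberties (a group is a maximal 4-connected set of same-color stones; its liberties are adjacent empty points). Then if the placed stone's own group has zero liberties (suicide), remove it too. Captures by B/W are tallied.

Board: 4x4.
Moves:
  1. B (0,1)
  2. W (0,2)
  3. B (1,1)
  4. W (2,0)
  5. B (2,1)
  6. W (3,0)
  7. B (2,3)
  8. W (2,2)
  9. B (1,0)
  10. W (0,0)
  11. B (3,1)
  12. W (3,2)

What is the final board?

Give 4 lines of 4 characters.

Move 1: B@(0,1) -> caps B=0 W=0
Move 2: W@(0,2) -> caps B=0 W=0
Move 3: B@(1,1) -> caps B=0 W=0
Move 4: W@(2,0) -> caps B=0 W=0
Move 5: B@(2,1) -> caps B=0 W=0
Move 6: W@(3,0) -> caps B=0 W=0
Move 7: B@(2,3) -> caps B=0 W=0
Move 8: W@(2,2) -> caps B=0 W=0
Move 9: B@(1,0) -> caps B=0 W=0
Move 10: W@(0,0) -> caps B=0 W=0
Move 11: B@(3,1) -> caps B=2 W=0
Move 12: W@(3,2) -> caps B=2 W=0

Answer: .BW.
BB..
.BWB
.BW.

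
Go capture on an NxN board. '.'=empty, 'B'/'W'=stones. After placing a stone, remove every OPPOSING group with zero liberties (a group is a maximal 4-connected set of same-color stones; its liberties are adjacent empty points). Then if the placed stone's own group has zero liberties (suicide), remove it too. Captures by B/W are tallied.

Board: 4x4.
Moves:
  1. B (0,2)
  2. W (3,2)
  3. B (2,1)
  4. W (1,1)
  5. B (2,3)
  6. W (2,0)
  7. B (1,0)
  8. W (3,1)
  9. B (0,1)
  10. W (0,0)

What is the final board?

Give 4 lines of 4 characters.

Move 1: B@(0,2) -> caps B=0 W=0
Move 2: W@(3,2) -> caps B=0 W=0
Move 3: B@(2,1) -> caps B=0 W=0
Move 4: W@(1,1) -> caps B=0 W=0
Move 5: B@(2,3) -> caps B=0 W=0
Move 6: W@(2,0) -> caps B=0 W=0
Move 7: B@(1,0) -> caps B=0 W=0
Move 8: W@(3,1) -> caps B=0 W=0
Move 9: B@(0,1) -> caps B=0 W=0
Move 10: W@(0,0) -> caps B=0 W=1

Answer: WBB.
.W..
WB.B
.WW.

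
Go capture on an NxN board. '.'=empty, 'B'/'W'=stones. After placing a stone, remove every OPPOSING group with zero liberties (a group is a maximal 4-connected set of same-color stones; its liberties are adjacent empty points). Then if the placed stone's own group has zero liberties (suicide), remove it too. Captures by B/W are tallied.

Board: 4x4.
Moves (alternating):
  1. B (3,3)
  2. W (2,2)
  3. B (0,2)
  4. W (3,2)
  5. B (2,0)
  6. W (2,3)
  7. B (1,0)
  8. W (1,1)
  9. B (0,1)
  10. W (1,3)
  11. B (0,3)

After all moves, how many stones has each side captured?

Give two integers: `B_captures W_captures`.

Move 1: B@(3,3) -> caps B=0 W=0
Move 2: W@(2,2) -> caps B=0 W=0
Move 3: B@(0,2) -> caps B=0 W=0
Move 4: W@(3,2) -> caps B=0 W=0
Move 5: B@(2,0) -> caps B=0 W=0
Move 6: W@(2,3) -> caps B=0 W=1
Move 7: B@(1,0) -> caps B=0 W=1
Move 8: W@(1,1) -> caps B=0 W=1
Move 9: B@(0,1) -> caps B=0 W=1
Move 10: W@(1,3) -> caps B=0 W=1
Move 11: B@(0,3) -> caps B=0 W=1

Answer: 0 1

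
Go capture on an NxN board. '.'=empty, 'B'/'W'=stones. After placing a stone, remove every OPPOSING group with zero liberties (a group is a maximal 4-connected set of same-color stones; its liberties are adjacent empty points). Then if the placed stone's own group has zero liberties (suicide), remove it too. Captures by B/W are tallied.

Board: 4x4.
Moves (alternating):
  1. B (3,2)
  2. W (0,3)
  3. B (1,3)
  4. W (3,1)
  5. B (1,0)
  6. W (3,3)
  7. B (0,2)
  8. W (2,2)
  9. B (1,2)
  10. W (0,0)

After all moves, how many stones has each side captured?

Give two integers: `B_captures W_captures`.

Answer: 1 1

Derivation:
Move 1: B@(3,2) -> caps B=0 W=0
Move 2: W@(0,3) -> caps B=0 W=0
Move 3: B@(1,3) -> caps B=0 W=0
Move 4: W@(3,1) -> caps B=0 W=0
Move 5: B@(1,0) -> caps B=0 W=0
Move 6: W@(3,3) -> caps B=0 W=0
Move 7: B@(0,2) -> caps B=1 W=0
Move 8: W@(2,2) -> caps B=1 W=1
Move 9: B@(1,2) -> caps B=1 W=1
Move 10: W@(0,0) -> caps B=1 W=1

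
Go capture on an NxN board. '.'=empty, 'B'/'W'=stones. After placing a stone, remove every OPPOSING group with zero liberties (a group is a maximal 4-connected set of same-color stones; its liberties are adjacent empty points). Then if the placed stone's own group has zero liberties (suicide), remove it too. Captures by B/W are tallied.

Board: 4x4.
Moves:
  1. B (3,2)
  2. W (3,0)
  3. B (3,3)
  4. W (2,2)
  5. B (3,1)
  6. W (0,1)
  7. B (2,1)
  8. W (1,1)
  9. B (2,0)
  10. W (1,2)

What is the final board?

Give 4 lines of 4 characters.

Answer: .W..
.WW.
BBW.
.BBB

Derivation:
Move 1: B@(3,2) -> caps B=0 W=0
Move 2: W@(3,0) -> caps B=0 W=0
Move 3: B@(3,3) -> caps B=0 W=0
Move 4: W@(2,2) -> caps B=0 W=0
Move 5: B@(3,1) -> caps B=0 W=0
Move 6: W@(0,1) -> caps B=0 W=0
Move 7: B@(2,1) -> caps B=0 W=0
Move 8: W@(1,1) -> caps B=0 W=0
Move 9: B@(2,0) -> caps B=1 W=0
Move 10: W@(1,2) -> caps B=1 W=0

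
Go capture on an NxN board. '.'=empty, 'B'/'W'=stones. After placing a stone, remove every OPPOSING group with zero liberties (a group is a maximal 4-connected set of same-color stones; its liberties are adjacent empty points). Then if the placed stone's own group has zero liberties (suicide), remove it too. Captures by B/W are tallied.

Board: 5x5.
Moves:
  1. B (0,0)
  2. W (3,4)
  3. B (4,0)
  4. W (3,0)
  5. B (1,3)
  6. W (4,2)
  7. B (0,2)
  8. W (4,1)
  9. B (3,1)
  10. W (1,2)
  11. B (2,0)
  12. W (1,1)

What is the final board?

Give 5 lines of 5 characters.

Answer: B.B..
.WWB.
B....
WB..W
.WW..

Derivation:
Move 1: B@(0,0) -> caps B=0 W=0
Move 2: W@(3,4) -> caps B=0 W=0
Move 3: B@(4,0) -> caps B=0 W=0
Move 4: W@(3,0) -> caps B=0 W=0
Move 5: B@(1,3) -> caps B=0 W=0
Move 6: W@(4,2) -> caps B=0 W=0
Move 7: B@(0,2) -> caps B=0 W=0
Move 8: W@(4,1) -> caps B=0 W=1
Move 9: B@(3,1) -> caps B=0 W=1
Move 10: W@(1,2) -> caps B=0 W=1
Move 11: B@(2,0) -> caps B=0 W=1
Move 12: W@(1,1) -> caps B=0 W=1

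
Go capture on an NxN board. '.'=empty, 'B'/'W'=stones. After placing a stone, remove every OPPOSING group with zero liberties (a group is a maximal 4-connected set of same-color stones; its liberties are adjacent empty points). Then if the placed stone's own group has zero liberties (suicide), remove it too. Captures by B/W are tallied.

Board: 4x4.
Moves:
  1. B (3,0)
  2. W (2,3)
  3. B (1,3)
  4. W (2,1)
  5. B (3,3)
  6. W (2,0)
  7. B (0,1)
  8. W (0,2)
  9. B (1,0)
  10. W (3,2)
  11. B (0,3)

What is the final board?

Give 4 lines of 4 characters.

Move 1: B@(3,0) -> caps B=0 W=0
Move 2: W@(2,3) -> caps B=0 W=0
Move 3: B@(1,3) -> caps B=0 W=0
Move 4: W@(2,1) -> caps B=0 W=0
Move 5: B@(3,3) -> caps B=0 W=0
Move 6: W@(2,0) -> caps B=0 W=0
Move 7: B@(0,1) -> caps B=0 W=0
Move 8: W@(0,2) -> caps B=0 W=0
Move 9: B@(1,0) -> caps B=0 W=0
Move 10: W@(3,2) -> caps B=0 W=1
Move 11: B@(0,3) -> caps B=0 W=1

Answer: .BWB
B..B
WW.W
B.W.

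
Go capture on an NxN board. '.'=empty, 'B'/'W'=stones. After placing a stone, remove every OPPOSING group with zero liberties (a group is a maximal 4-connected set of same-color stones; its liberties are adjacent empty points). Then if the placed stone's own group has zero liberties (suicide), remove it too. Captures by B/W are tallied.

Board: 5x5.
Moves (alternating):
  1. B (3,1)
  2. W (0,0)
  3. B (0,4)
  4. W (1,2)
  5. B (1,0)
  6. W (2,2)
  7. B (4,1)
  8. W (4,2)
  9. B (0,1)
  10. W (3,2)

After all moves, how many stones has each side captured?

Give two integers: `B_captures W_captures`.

Move 1: B@(3,1) -> caps B=0 W=0
Move 2: W@(0,0) -> caps B=0 W=0
Move 3: B@(0,4) -> caps B=0 W=0
Move 4: W@(1,2) -> caps B=0 W=0
Move 5: B@(1,0) -> caps B=0 W=0
Move 6: W@(2,2) -> caps B=0 W=0
Move 7: B@(4,1) -> caps B=0 W=0
Move 8: W@(4,2) -> caps B=0 W=0
Move 9: B@(0,1) -> caps B=1 W=0
Move 10: W@(3,2) -> caps B=1 W=0

Answer: 1 0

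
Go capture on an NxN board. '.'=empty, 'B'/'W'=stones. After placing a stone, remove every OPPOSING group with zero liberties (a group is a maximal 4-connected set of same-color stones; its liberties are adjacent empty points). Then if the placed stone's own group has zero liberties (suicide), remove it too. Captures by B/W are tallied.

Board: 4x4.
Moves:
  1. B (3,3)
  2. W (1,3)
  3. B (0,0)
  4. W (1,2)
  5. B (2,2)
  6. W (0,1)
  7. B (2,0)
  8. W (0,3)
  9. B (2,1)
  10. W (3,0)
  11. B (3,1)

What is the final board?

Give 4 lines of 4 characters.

Answer: BW.W
..WW
BBB.
.B.B

Derivation:
Move 1: B@(3,3) -> caps B=0 W=0
Move 2: W@(1,3) -> caps B=0 W=0
Move 3: B@(0,0) -> caps B=0 W=0
Move 4: W@(1,2) -> caps B=0 W=0
Move 5: B@(2,2) -> caps B=0 W=0
Move 6: W@(0,1) -> caps B=0 W=0
Move 7: B@(2,0) -> caps B=0 W=0
Move 8: W@(0,3) -> caps B=0 W=0
Move 9: B@(2,1) -> caps B=0 W=0
Move 10: W@(3,0) -> caps B=0 W=0
Move 11: B@(3,1) -> caps B=1 W=0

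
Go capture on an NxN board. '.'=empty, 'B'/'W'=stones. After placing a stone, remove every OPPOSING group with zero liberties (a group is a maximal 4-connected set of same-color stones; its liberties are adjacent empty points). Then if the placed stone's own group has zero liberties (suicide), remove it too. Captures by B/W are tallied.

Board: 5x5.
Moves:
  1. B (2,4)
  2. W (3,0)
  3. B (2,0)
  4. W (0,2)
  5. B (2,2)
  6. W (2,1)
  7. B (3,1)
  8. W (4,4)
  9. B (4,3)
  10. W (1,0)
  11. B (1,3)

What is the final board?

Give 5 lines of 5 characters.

Answer: ..W..
W..B.
.WB.B
WB...
...BW

Derivation:
Move 1: B@(2,4) -> caps B=0 W=0
Move 2: W@(3,0) -> caps B=0 W=0
Move 3: B@(2,0) -> caps B=0 W=0
Move 4: W@(0,2) -> caps B=0 W=0
Move 5: B@(2,2) -> caps B=0 W=0
Move 6: W@(2,1) -> caps B=0 W=0
Move 7: B@(3,1) -> caps B=0 W=0
Move 8: W@(4,4) -> caps B=0 W=0
Move 9: B@(4,3) -> caps B=0 W=0
Move 10: W@(1,0) -> caps B=0 W=1
Move 11: B@(1,3) -> caps B=0 W=1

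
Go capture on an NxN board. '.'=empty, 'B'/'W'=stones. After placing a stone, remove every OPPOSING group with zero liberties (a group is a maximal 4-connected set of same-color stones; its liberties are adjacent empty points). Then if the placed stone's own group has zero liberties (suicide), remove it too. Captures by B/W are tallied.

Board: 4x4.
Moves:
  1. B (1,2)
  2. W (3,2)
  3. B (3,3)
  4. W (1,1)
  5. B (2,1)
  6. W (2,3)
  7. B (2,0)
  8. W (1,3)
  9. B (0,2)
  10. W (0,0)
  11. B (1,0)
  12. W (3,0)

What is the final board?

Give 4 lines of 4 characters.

Move 1: B@(1,2) -> caps B=0 W=0
Move 2: W@(3,2) -> caps B=0 W=0
Move 3: B@(3,3) -> caps B=0 W=0
Move 4: W@(1,1) -> caps B=0 W=0
Move 5: B@(2,1) -> caps B=0 W=0
Move 6: W@(2,3) -> caps B=0 W=1
Move 7: B@(2,0) -> caps B=0 W=1
Move 8: W@(1,3) -> caps B=0 W=1
Move 9: B@(0,2) -> caps B=0 W=1
Move 10: W@(0,0) -> caps B=0 W=1
Move 11: B@(1,0) -> caps B=0 W=1
Move 12: W@(3,0) -> caps B=0 W=1

Answer: W.B.
BWBW
BB.W
W.W.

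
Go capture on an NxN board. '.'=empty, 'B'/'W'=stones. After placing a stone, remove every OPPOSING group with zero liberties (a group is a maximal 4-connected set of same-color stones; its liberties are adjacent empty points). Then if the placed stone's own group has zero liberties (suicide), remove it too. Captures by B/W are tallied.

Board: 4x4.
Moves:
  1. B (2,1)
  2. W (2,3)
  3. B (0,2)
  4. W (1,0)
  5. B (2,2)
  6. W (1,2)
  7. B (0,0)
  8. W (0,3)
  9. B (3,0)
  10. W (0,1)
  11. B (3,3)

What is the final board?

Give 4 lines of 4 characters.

Answer: .W.W
W.W.
.BBW
B..B

Derivation:
Move 1: B@(2,1) -> caps B=0 W=0
Move 2: W@(2,3) -> caps B=0 W=0
Move 3: B@(0,2) -> caps B=0 W=0
Move 4: W@(1,0) -> caps B=0 W=0
Move 5: B@(2,2) -> caps B=0 W=0
Move 6: W@(1,2) -> caps B=0 W=0
Move 7: B@(0,0) -> caps B=0 W=0
Move 8: W@(0,3) -> caps B=0 W=0
Move 9: B@(3,0) -> caps B=0 W=0
Move 10: W@(0,1) -> caps B=0 W=2
Move 11: B@(3,3) -> caps B=0 W=2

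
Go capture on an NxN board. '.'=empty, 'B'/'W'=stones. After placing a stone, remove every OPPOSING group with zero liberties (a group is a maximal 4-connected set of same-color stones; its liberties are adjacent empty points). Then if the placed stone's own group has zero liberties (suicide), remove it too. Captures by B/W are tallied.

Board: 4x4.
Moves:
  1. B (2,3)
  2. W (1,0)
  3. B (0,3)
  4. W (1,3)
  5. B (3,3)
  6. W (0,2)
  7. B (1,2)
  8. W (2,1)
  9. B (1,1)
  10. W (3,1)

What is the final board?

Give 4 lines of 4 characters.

Answer: ..W.
WBBW
.W.B
.W.B

Derivation:
Move 1: B@(2,3) -> caps B=0 W=0
Move 2: W@(1,0) -> caps B=0 W=0
Move 3: B@(0,3) -> caps B=0 W=0
Move 4: W@(1,3) -> caps B=0 W=0
Move 5: B@(3,3) -> caps B=0 W=0
Move 6: W@(0,2) -> caps B=0 W=1
Move 7: B@(1,2) -> caps B=0 W=1
Move 8: W@(2,1) -> caps B=0 W=1
Move 9: B@(1,1) -> caps B=0 W=1
Move 10: W@(3,1) -> caps B=0 W=1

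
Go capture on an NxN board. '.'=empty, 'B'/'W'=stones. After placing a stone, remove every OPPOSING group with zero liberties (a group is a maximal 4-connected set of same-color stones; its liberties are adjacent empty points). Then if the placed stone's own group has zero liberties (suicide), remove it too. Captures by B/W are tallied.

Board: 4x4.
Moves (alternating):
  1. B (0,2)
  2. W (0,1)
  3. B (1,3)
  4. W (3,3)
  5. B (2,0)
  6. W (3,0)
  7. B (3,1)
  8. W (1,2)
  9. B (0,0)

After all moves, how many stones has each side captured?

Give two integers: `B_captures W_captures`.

Move 1: B@(0,2) -> caps B=0 W=0
Move 2: W@(0,1) -> caps B=0 W=0
Move 3: B@(1,3) -> caps B=0 W=0
Move 4: W@(3,3) -> caps B=0 W=0
Move 5: B@(2,0) -> caps B=0 W=0
Move 6: W@(3,0) -> caps B=0 W=0
Move 7: B@(3,1) -> caps B=1 W=0
Move 8: W@(1,2) -> caps B=1 W=0
Move 9: B@(0,0) -> caps B=1 W=0

Answer: 1 0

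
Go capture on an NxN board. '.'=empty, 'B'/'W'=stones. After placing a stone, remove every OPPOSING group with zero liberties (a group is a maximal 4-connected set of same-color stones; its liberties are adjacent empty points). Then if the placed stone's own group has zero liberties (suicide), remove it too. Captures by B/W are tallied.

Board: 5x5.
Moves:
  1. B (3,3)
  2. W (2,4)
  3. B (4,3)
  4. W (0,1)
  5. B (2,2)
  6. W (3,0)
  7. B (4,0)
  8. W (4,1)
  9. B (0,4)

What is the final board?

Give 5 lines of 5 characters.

Move 1: B@(3,3) -> caps B=0 W=0
Move 2: W@(2,4) -> caps B=0 W=0
Move 3: B@(4,3) -> caps B=0 W=0
Move 4: W@(0,1) -> caps B=0 W=0
Move 5: B@(2,2) -> caps B=0 W=0
Move 6: W@(3,0) -> caps B=0 W=0
Move 7: B@(4,0) -> caps B=0 W=0
Move 8: W@(4,1) -> caps B=0 W=1
Move 9: B@(0,4) -> caps B=0 W=1

Answer: .W..B
.....
..B.W
W..B.
.W.B.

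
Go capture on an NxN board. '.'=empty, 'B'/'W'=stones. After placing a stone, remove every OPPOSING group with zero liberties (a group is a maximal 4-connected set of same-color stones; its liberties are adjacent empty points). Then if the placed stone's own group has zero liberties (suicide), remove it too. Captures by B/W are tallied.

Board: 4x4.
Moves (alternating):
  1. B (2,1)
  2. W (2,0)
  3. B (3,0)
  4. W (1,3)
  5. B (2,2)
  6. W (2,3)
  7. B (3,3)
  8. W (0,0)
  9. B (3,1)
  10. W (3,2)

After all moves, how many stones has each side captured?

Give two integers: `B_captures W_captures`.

Answer: 0 1

Derivation:
Move 1: B@(2,1) -> caps B=0 W=0
Move 2: W@(2,0) -> caps B=0 W=0
Move 3: B@(3,0) -> caps B=0 W=0
Move 4: W@(1,3) -> caps B=0 W=0
Move 5: B@(2,2) -> caps B=0 W=0
Move 6: W@(2,3) -> caps B=0 W=0
Move 7: B@(3,3) -> caps B=0 W=0
Move 8: W@(0,0) -> caps B=0 W=0
Move 9: B@(3,1) -> caps B=0 W=0
Move 10: W@(3,2) -> caps B=0 W=1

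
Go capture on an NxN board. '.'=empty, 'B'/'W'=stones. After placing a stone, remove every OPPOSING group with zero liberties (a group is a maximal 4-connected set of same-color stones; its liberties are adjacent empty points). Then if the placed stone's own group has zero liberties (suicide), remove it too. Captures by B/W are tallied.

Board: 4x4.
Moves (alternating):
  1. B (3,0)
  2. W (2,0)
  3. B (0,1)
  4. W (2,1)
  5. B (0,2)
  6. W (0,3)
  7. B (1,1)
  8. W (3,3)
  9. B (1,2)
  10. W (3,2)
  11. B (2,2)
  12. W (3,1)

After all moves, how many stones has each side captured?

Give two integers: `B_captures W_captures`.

Answer: 0 1

Derivation:
Move 1: B@(3,0) -> caps B=0 W=0
Move 2: W@(2,0) -> caps B=0 W=0
Move 3: B@(0,1) -> caps B=0 W=0
Move 4: W@(2,1) -> caps B=0 W=0
Move 5: B@(0,2) -> caps B=0 W=0
Move 6: W@(0,3) -> caps B=0 W=0
Move 7: B@(1,1) -> caps B=0 W=0
Move 8: W@(3,3) -> caps B=0 W=0
Move 9: B@(1,2) -> caps B=0 W=0
Move 10: W@(3,2) -> caps B=0 W=0
Move 11: B@(2,2) -> caps B=0 W=0
Move 12: W@(3,1) -> caps B=0 W=1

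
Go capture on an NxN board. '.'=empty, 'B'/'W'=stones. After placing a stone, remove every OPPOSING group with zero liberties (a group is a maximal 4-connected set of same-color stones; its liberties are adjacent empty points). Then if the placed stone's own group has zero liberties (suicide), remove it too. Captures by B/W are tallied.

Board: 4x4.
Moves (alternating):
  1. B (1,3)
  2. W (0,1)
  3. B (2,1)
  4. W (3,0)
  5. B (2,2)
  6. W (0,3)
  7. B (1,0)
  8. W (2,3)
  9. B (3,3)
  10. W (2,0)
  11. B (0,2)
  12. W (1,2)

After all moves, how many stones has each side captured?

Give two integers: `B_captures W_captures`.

Move 1: B@(1,3) -> caps B=0 W=0
Move 2: W@(0,1) -> caps B=0 W=0
Move 3: B@(2,1) -> caps B=0 W=0
Move 4: W@(3,0) -> caps B=0 W=0
Move 5: B@(2,2) -> caps B=0 W=0
Move 6: W@(0,3) -> caps B=0 W=0
Move 7: B@(1,0) -> caps B=0 W=0
Move 8: W@(2,3) -> caps B=0 W=0
Move 9: B@(3,3) -> caps B=1 W=0
Move 10: W@(2,0) -> caps B=1 W=0
Move 11: B@(0,2) -> caps B=2 W=0
Move 12: W@(1,2) -> caps B=2 W=0

Answer: 2 0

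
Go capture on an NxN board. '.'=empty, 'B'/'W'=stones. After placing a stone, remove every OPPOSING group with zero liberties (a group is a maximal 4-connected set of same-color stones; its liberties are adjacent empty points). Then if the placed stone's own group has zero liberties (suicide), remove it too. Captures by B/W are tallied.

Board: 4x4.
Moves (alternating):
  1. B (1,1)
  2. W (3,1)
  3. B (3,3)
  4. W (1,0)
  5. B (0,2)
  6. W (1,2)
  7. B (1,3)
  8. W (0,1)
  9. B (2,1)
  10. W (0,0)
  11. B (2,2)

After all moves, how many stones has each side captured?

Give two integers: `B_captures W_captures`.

Move 1: B@(1,1) -> caps B=0 W=0
Move 2: W@(3,1) -> caps B=0 W=0
Move 3: B@(3,3) -> caps B=0 W=0
Move 4: W@(1,0) -> caps B=0 W=0
Move 5: B@(0,2) -> caps B=0 W=0
Move 6: W@(1,2) -> caps B=0 W=0
Move 7: B@(1,3) -> caps B=0 W=0
Move 8: W@(0,1) -> caps B=0 W=0
Move 9: B@(2,1) -> caps B=0 W=0
Move 10: W@(0,0) -> caps B=0 W=0
Move 11: B@(2,2) -> caps B=1 W=0

Answer: 1 0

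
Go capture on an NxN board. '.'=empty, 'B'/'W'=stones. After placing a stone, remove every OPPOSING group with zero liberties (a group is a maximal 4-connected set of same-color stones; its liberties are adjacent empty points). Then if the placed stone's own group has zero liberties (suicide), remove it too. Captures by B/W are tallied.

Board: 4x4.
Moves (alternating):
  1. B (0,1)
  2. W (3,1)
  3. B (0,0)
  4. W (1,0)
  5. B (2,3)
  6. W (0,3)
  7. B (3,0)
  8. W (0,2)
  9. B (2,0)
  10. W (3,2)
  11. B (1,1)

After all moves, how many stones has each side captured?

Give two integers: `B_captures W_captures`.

Answer: 1 0

Derivation:
Move 1: B@(0,1) -> caps B=0 W=0
Move 2: W@(3,1) -> caps B=0 W=0
Move 3: B@(0,0) -> caps B=0 W=0
Move 4: W@(1,0) -> caps B=0 W=0
Move 5: B@(2,3) -> caps B=0 W=0
Move 6: W@(0,3) -> caps B=0 W=0
Move 7: B@(3,0) -> caps B=0 W=0
Move 8: W@(0,2) -> caps B=0 W=0
Move 9: B@(2,0) -> caps B=0 W=0
Move 10: W@(3,2) -> caps B=0 W=0
Move 11: B@(1,1) -> caps B=1 W=0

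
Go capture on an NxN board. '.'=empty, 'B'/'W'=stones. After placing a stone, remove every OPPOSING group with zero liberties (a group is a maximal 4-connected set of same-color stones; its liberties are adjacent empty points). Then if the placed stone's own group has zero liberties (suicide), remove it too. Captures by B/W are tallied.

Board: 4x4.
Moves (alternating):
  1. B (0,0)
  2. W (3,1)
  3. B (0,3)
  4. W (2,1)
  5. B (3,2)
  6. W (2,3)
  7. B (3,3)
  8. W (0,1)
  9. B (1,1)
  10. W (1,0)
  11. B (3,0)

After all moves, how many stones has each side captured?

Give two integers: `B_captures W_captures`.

Move 1: B@(0,0) -> caps B=0 W=0
Move 2: W@(3,1) -> caps B=0 W=0
Move 3: B@(0,3) -> caps B=0 W=0
Move 4: W@(2,1) -> caps B=0 W=0
Move 5: B@(3,2) -> caps B=0 W=0
Move 6: W@(2,3) -> caps B=0 W=0
Move 7: B@(3,3) -> caps B=0 W=0
Move 8: W@(0,1) -> caps B=0 W=0
Move 9: B@(1,1) -> caps B=0 W=0
Move 10: W@(1,0) -> caps B=0 W=1
Move 11: B@(3,0) -> caps B=0 W=1

Answer: 0 1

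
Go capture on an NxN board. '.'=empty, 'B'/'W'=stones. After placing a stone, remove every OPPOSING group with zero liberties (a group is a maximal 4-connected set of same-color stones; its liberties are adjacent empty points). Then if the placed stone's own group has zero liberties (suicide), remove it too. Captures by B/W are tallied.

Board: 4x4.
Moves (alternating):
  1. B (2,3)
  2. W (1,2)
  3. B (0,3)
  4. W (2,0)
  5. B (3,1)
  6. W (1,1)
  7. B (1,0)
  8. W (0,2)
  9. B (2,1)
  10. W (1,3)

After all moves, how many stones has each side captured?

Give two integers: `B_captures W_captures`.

Move 1: B@(2,3) -> caps B=0 W=0
Move 2: W@(1,2) -> caps B=0 W=0
Move 3: B@(0,3) -> caps B=0 W=0
Move 4: W@(2,0) -> caps B=0 W=0
Move 5: B@(3,1) -> caps B=0 W=0
Move 6: W@(1,1) -> caps B=0 W=0
Move 7: B@(1,0) -> caps B=0 W=0
Move 8: W@(0,2) -> caps B=0 W=0
Move 9: B@(2,1) -> caps B=0 W=0
Move 10: W@(1,3) -> caps B=0 W=1

Answer: 0 1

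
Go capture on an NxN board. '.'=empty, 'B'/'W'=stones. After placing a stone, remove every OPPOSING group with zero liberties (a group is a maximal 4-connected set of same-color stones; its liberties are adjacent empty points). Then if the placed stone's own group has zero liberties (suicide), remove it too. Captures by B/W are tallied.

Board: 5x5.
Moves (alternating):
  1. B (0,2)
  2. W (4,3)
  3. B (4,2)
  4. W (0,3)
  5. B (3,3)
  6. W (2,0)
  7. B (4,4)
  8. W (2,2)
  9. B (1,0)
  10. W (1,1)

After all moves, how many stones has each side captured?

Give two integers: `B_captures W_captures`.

Answer: 1 0

Derivation:
Move 1: B@(0,2) -> caps B=0 W=0
Move 2: W@(4,3) -> caps B=0 W=0
Move 3: B@(4,2) -> caps B=0 W=0
Move 4: W@(0,3) -> caps B=0 W=0
Move 5: B@(3,3) -> caps B=0 W=0
Move 6: W@(2,0) -> caps B=0 W=0
Move 7: B@(4,4) -> caps B=1 W=0
Move 8: W@(2,2) -> caps B=1 W=0
Move 9: B@(1,0) -> caps B=1 W=0
Move 10: W@(1,1) -> caps B=1 W=0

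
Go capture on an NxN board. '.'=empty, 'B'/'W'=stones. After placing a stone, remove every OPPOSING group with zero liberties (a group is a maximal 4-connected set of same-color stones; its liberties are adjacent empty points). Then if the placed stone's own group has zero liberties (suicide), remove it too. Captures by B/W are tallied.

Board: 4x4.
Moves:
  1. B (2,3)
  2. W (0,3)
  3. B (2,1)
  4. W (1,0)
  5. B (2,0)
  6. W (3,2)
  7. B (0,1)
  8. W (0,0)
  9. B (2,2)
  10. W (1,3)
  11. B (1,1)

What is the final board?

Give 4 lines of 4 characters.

Move 1: B@(2,3) -> caps B=0 W=0
Move 2: W@(0,3) -> caps B=0 W=0
Move 3: B@(2,1) -> caps B=0 W=0
Move 4: W@(1,0) -> caps B=0 W=0
Move 5: B@(2,0) -> caps B=0 W=0
Move 6: W@(3,2) -> caps B=0 W=0
Move 7: B@(0,1) -> caps B=0 W=0
Move 8: W@(0,0) -> caps B=0 W=0
Move 9: B@(2,2) -> caps B=0 W=0
Move 10: W@(1,3) -> caps B=0 W=0
Move 11: B@(1,1) -> caps B=2 W=0

Answer: .B.W
.B.W
BBBB
..W.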